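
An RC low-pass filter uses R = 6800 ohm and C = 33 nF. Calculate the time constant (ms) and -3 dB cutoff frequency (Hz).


Time constant: tau = R * C.
tau = 6800 * 3.30e-08 = 0.0002244 s
tau = 0.2244 ms
Cutoff frequency: fc = 1 / (2*pi*R*C).
fc = 1 / (2*pi*0.0002244) = 709.25 Hz

tau = 0.2244 ms, fc = 709.25 Hz


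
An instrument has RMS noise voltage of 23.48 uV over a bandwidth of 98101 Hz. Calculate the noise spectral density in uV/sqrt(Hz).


Noise spectral density = Vrms / sqrt(BW).
NSD = 23.48 / sqrt(98101)
NSD = 23.48 / 313.2108
NSD = 0.075 uV/sqrt(Hz)

0.075 uV/sqrt(Hz)


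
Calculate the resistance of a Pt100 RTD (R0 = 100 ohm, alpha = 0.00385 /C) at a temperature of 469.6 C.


The RTD equation: Rt = R0 * (1 + alpha * T).
Rt = 100 * (1 + 0.00385 * 469.6)
Rt = 100 * (1 + 1.80796)
Rt = 100 * 2.80796
Rt = 280.796 ohm

280.796 ohm


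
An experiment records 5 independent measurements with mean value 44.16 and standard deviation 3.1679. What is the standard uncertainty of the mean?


The standard uncertainty for Type A evaluation is u = s / sqrt(n).
u = 3.1679 / sqrt(5)
u = 3.1679 / 2.2361
u = 1.4167

1.4167


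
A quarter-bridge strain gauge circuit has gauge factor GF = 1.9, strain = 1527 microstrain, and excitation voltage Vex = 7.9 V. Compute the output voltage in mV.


Quarter bridge output: Vout = (GF * epsilon * Vex) / 4.
Vout = (1.9 * 1527e-6 * 7.9) / 4
Vout = 0.02292027 / 4 V
Vout = 0.00573007 V = 5.7301 mV

5.7301 mV


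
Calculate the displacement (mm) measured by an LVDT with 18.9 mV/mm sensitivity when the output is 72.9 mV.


Displacement = Vout / sensitivity.
d = 72.9 / 18.9
d = 3.857 mm

3.857 mm


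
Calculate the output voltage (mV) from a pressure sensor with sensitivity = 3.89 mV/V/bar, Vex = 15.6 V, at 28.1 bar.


Output = sensitivity * Vex * P.
Vout = 3.89 * 15.6 * 28.1
Vout = 60.684 * 28.1
Vout = 1705.22 mV

1705.22 mV


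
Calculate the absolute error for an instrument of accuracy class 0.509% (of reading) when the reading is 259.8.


Absolute error = (accuracy% / 100) * reading.
Error = (0.509 / 100) * 259.8
Error = 0.00509 * 259.8
Error = 1.3224

1.3224


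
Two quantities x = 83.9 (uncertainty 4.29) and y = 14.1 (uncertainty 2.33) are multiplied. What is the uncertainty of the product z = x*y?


For a product z = x*y, the relative uncertainty is:
uz/z = sqrt((ux/x)^2 + (uy/y)^2)
Relative uncertainties: ux/x = 4.29/83.9 = 0.051132
uy/y = 2.33/14.1 = 0.165248
z = 83.9 * 14.1 = 1183.0
uz = 1183.0 * sqrt(0.051132^2 + 0.165248^2) = 204.632

204.632


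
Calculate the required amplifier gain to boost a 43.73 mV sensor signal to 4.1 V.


Gain = Vout / Vin (converting to same units).
G = 4.1 V / 43.73 mV
G = 4100.0 mV / 43.73 mV
G = 93.76

93.76


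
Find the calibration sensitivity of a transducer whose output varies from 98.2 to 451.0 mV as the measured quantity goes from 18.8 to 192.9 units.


Sensitivity = (y2 - y1) / (x2 - x1).
S = (451.0 - 98.2) / (192.9 - 18.8)
S = 352.8 / 174.1
S = 2.0264 mV/unit

2.0264 mV/unit


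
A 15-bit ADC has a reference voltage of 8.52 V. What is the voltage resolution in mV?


The resolution (LSB) of an ADC is Vref / 2^n.
LSB = 8.52 / 2^15
LSB = 8.52 / 32768
LSB = 0.00026001 V = 0.26000977 mV

0.26000977 mV


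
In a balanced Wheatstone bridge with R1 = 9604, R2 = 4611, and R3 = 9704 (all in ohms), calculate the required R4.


At balance: R1*R4 = R2*R3, so R4 = R2*R3/R1.
R4 = 4611 * 9704 / 9604
R4 = 44745144 / 9604
R4 = 4659.01 ohm

4659.01 ohm


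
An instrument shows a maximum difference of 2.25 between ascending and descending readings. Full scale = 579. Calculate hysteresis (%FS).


Hysteresis = (max difference / full scale) * 100%.
H = (2.25 / 579) * 100
H = 0.389 %FS

0.389 %FS


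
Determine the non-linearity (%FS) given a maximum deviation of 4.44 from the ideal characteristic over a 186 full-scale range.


Linearity error = (max deviation / full scale) * 100%.
Linearity = (4.44 / 186) * 100
Linearity = 2.387 %FS

2.387 %FS


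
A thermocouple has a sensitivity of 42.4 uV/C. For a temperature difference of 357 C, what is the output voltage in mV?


The thermocouple output V = sensitivity * dT.
V = 42.4 uV/C * 357 C
V = 15136.8 uV
V = 15.137 mV

15.137 mV


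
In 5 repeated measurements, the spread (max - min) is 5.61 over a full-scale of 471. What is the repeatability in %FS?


Repeatability = (spread / full scale) * 100%.
R = (5.61 / 471) * 100
R = 1.191 %FS

1.191 %FS


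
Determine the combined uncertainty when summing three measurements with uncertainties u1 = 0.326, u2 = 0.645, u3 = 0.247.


For a sum of independent quantities, uc = sqrt(u1^2 + u2^2 + u3^2).
uc = sqrt(0.326^2 + 0.645^2 + 0.247^2)
uc = sqrt(0.106276 + 0.416025 + 0.061009)
uc = 0.7637

0.7637


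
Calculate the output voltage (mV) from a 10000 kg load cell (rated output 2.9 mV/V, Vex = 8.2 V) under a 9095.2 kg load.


Vout = rated_output * Vex * (load / capacity).
Vout = 2.9 * 8.2 * (9095.2 / 10000)
Vout = 2.9 * 8.2 * 0.90952
Vout = 21.628 mV

21.628 mV


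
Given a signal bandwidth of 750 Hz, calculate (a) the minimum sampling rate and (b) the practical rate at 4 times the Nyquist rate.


By Nyquist theorem, fs_min = 2 * fmax.
fs_min = 2 * 750 = 1500 Hz
Practical rate = 4 * fs_min = 4 * 1500 = 6000 Hz

fs_min = 1500 Hz, fs_practical = 6000 Hz


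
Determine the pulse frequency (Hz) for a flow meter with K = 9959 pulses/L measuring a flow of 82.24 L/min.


Frequency = K * Q / 60 (converting L/min to L/s).
f = 9959 * 82.24 / 60
f = 819028.16 / 60
f = 13650.47 Hz

13650.47 Hz


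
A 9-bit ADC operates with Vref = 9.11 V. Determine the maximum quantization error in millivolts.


The maximum quantization error is +/- LSB/2.
LSB = Vref / 2^n = 9.11 / 512 = 0.01779297 V
Max error = LSB / 2 = 0.01779297 / 2 = 0.00889648 V
Max error = 8.8965 mV

8.8965 mV


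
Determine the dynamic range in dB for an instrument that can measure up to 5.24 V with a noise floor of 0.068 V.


Dynamic range = 20 * log10(Vmax / Vnoise).
DR = 20 * log10(5.24 / 0.068)
DR = 20 * log10(77.06)
DR = 37.74 dB

37.74 dB


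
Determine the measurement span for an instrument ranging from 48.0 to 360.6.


Span = upper range - lower range.
Span = 360.6 - (48.0)
Span = 312.6

312.6


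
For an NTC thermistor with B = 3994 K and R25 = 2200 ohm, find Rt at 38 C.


NTC thermistor equation: Rt = R25 * exp(B * (1/T - 1/T25)).
T in Kelvin: 311.15 K, T25 = 298.15 K
1/T - 1/T25 = 1/311.15 - 1/298.15 = -0.00014013
B * (1/T - 1/T25) = 3994 * -0.00014013 = -0.5597
Rt = 2200 * exp(-0.5597) = 1257.1 ohm

1257.1 ohm


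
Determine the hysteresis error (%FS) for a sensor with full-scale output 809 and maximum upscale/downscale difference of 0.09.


Hysteresis = (max difference / full scale) * 100%.
H = (0.09 / 809) * 100
H = 0.011 %FS

0.011 %FS


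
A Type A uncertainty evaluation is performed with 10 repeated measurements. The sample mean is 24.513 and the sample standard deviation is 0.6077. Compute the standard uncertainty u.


The standard uncertainty for Type A evaluation is u = s / sqrt(n).
u = 0.6077 / sqrt(10)
u = 0.6077 / 3.1623
u = 0.1922

0.1922


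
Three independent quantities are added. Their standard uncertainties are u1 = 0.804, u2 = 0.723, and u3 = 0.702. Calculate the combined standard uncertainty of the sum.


For a sum of independent quantities, uc = sqrt(u1^2 + u2^2 + u3^2).
uc = sqrt(0.804^2 + 0.723^2 + 0.702^2)
uc = sqrt(0.646416 + 0.522729 + 0.492804)
uc = 1.2892

1.2892


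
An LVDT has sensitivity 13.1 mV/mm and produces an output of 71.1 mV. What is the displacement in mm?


Displacement = Vout / sensitivity.
d = 71.1 / 13.1
d = 5.427 mm

5.427 mm


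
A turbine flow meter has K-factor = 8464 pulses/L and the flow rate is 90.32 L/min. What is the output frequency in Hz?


Frequency = K * Q / 60 (converting L/min to L/s).
f = 8464 * 90.32 / 60
f = 764468.48 / 60
f = 12741.14 Hz

12741.14 Hz


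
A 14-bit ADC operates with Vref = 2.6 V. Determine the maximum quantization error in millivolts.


The maximum quantization error is +/- LSB/2.
LSB = Vref / 2^n = 2.6 / 16384 = 0.00015869 V
Max error = LSB / 2 = 0.00015869 / 2 = 7.935e-05 V
Max error = 0.0793 mV

0.0793 mV


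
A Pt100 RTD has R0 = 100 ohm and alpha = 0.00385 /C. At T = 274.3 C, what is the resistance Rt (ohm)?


The RTD equation: Rt = R0 * (1 + alpha * T).
Rt = 100 * (1 + 0.00385 * 274.3)
Rt = 100 * (1 + 1.056055)
Rt = 100 * 2.056055
Rt = 205.606 ohm

205.606 ohm


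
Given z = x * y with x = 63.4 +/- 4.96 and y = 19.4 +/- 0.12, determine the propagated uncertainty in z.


For a product z = x*y, the relative uncertainty is:
uz/z = sqrt((ux/x)^2 + (uy/y)^2)
Relative uncertainties: ux/x = 4.96/63.4 = 0.078233
uy/y = 0.12/19.4 = 0.006186
z = 63.4 * 19.4 = 1230.0
uz = 1230.0 * sqrt(0.078233^2 + 0.006186^2) = 96.524

96.524


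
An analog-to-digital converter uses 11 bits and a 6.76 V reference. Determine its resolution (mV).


The resolution (LSB) of an ADC is Vref / 2^n.
LSB = 6.76 / 2^11
LSB = 6.76 / 2048
LSB = 0.00330078 V = 3.30078125 mV

3.30078125 mV


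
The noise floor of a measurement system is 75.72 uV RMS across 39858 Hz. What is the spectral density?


Noise spectral density = Vrms / sqrt(BW).
NSD = 75.72 / sqrt(39858)
NSD = 75.72 / 199.6447
NSD = 0.3793 uV/sqrt(Hz)

0.3793 uV/sqrt(Hz)


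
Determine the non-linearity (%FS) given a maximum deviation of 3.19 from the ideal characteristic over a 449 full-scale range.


Linearity error = (max deviation / full scale) * 100%.
Linearity = (3.19 / 449) * 100
Linearity = 0.71 %FS

0.71 %FS


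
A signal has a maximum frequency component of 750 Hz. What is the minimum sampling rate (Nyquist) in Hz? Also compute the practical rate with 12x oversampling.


By Nyquist theorem, fs_min = 2 * fmax.
fs_min = 2 * 750 = 1500 Hz
Practical rate = 12 * fs_min = 12 * 1500 = 18000 Hz

fs_min = 1500 Hz, fs_practical = 18000 Hz


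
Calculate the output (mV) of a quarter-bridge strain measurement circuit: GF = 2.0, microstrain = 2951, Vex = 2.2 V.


Quarter bridge output: Vout = (GF * epsilon * Vex) / 4.
Vout = (2.0 * 2951e-6 * 2.2) / 4
Vout = 0.0129844 / 4 V
Vout = 0.0032461 V = 3.2461 mV

3.2461 mV


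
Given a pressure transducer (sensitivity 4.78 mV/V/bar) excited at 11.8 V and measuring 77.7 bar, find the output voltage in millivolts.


Output = sensitivity * Vex * P.
Vout = 4.78 * 11.8 * 77.7
Vout = 56.404 * 77.7
Vout = 4382.59 mV

4382.59 mV


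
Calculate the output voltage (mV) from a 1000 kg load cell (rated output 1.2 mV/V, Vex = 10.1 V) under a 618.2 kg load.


Vout = rated_output * Vex * (load / capacity).
Vout = 1.2 * 10.1 * (618.2 / 1000)
Vout = 1.2 * 10.1 * 0.6182
Vout = 7.493 mV

7.493 mV


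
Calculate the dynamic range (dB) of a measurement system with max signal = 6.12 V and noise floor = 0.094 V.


Dynamic range = 20 * log10(Vmax / Vnoise).
DR = 20 * log10(6.12 / 0.094)
DR = 20 * log10(65.11)
DR = 36.27 dB

36.27 dB


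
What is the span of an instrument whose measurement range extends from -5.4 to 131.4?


Span = upper range - lower range.
Span = 131.4 - (-5.4)
Span = 136.8

136.8


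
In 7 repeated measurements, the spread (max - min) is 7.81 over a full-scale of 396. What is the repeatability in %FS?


Repeatability = (spread / full scale) * 100%.
R = (7.81 / 396) * 100
R = 1.972 %FS

1.972 %FS


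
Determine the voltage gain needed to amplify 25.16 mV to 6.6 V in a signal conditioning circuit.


Gain = Vout / Vin (converting to same units).
G = 6.6 V / 25.16 mV
G = 6600.0 mV / 25.16 mV
G = 262.32

262.32


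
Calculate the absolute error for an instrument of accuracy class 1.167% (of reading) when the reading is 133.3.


Absolute error = (accuracy% / 100) * reading.
Error = (1.167 / 100) * 133.3
Error = 0.01167 * 133.3
Error = 1.5556

1.5556


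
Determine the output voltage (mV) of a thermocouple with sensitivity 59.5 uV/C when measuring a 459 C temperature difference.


The thermocouple output V = sensitivity * dT.
V = 59.5 uV/C * 459 C
V = 27310.5 uV
V = 27.311 mV

27.311 mV


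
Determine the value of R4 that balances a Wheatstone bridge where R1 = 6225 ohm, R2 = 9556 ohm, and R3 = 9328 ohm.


At balance: R1*R4 = R2*R3, so R4 = R2*R3/R1.
R4 = 9556 * 9328 / 6225
R4 = 89138368 / 6225
R4 = 14319.42 ohm

14319.42 ohm


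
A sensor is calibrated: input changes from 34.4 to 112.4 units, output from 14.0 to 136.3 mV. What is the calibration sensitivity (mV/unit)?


Sensitivity = (y2 - y1) / (x2 - x1).
S = (136.3 - 14.0) / (112.4 - 34.4)
S = 122.3 / 78.0
S = 1.5679 mV/unit

1.5679 mV/unit


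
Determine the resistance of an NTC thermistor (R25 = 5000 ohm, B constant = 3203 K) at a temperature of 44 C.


NTC thermistor equation: Rt = R25 * exp(B * (1/T - 1/T25)).
T in Kelvin: 317.15 K, T25 = 298.15 K
1/T - 1/T25 = 1/317.15 - 1/298.15 = -0.00020093
B * (1/T - 1/T25) = 3203 * -0.00020093 = -0.6436
Rt = 5000 * exp(-0.6436) = 2627.0 ohm

2627.0 ohm


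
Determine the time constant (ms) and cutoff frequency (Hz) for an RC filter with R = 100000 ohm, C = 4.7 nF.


Time constant: tau = R * C.
tau = 100000 * 4.70e-09 = 0.00047 s
tau = 0.47 ms
Cutoff frequency: fc = 1 / (2*pi*R*C).
fc = 1 / (2*pi*0.00047) = 338.63 Hz

tau = 0.47 ms, fc = 338.63 Hz


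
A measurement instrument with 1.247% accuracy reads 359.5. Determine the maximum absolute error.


Absolute error = (accuracy% / 100) * reading.
Error = (1.247 / 100) * 359.5
Error = 0.01247 * 359.5
Error = 4.483

4.483


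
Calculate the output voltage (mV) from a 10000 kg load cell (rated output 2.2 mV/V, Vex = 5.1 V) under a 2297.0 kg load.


Vout = rated_output * Vex * (load / capacity).
Vout = 2.2 * 5.1 * (2297.0 / 10000)
Vout = 2.2 * 5.1 * 0.2297
Vout = 2.577 mV

2.577 mV


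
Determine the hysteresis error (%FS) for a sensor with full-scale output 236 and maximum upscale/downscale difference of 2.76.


Hysteresis = (max difference / full scale) * 100%.
H = (2.76 / 236) * 100
H = 1.169 %FS

1.169 %FS


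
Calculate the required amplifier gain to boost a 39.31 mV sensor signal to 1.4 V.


Gain = Vout / Vin (converting to same units).
G = 1.4 V / 39.31 mV
G = 1400.0 mV / 39.31 mV
G = 35.61

35.61


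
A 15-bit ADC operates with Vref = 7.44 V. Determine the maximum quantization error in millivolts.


The maximum quantization error is +/- LSB/2.
LSB = Vref / 2^n = 7.44 / 32768 = 0.00022705 V
Max error = LSB / 2 = 0.00022705 / 2 = 0.00011353 V
Max error = 0.1135 mV

0.1135 mV


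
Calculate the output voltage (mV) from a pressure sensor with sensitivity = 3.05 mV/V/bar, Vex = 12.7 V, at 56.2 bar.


Output = sensitivity * Vex * P.
Vout = 3.05 * 12.7 * 56.2
Vout = 38.735 * 56.2
Vout = 2176.91 mV

2176.91 mV


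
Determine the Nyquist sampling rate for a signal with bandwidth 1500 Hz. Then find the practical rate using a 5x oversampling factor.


By Nyquist theorem, fs_min = 2 * fmax.
fs_min = 2 * 1500 = 3000 Hz
Practical rate = 5 * fs_min = 5 * 3000 = 15000 Hz

fs_min = 3000 Hz, fs_practical = 15000 Hz


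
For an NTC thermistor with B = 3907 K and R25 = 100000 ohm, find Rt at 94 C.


NTC thermistor equation: Rt = R25 * exp(B * (1/T - 1/T25)).
T in Kelvin: 367.15 K, T25 = 298.15 K
1/T - 1/T25 = 1/367.15 - 1/298.15 = -0.00063033
B * (1/T - 1/T25) = 3907 * -0.00063033 = -2.4627
Rt = 100000 * exp(-2.4627) = 8520.3 ohm

8520.3 ohm


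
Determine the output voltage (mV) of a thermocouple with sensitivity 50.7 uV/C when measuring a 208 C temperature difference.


The thermocouple output V = sensitivity * dT.
V = 50.7 uV/C * 208 C
V = 10545.6 uV
V = 10.546 mV

10.546 mV


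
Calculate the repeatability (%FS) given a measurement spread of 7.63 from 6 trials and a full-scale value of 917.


Repeatability = (spread / full scale) * 100%.
R = (7.63 / 917) * 100
R = 0.832 %FS

0.832 %FS


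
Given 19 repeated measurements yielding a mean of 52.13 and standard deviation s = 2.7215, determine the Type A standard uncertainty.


The standard uncertainty for Type A evaluation is u = s / sqrt(n).
u = 2.7215 / sqrt(19)
u = 2.7215 / 4.3589
u = 0.6244

0.6244


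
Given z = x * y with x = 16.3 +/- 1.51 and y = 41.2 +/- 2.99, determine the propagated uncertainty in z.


For a product z = x*y, the relative uncertainty is:
uz/z = sqrt((ux/x)^2 + (uy/y)^2)
Relative uncertainties: ux/x = 1.51/16.3 = 0.092638
uy/y = 2.99/41.2 = 0.072573
z = 16.3 * 41.2 = 671.6
uz = 671.6 * sqrt(0.092638^2 + 0.072573^2) = 79.029

79.029


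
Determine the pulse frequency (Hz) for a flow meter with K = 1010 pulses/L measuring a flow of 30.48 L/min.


Frequency = K * Q / 60 (converting L/min to L/s).
f = 1010 * 30.48 / 60
f = 30784.8 / 60
f = 513.08 Hz

513.08 Hz


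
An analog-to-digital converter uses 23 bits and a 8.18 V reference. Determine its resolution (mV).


The resolution (LSB) of an ADC is Vref / 2^n.
LSB = 8.18 / 2^23
LSB = 8.18 / 8388608
LSB = 9.8e-07 V = 0.00097513 mV

0.00097513 mV


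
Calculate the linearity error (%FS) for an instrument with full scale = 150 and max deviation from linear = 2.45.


Linearity error = (max deviation / full scale) * 100%.
Linearity = (2.45 / 150) * 100
Linearity = 1.633 %FS

1.633 %FS


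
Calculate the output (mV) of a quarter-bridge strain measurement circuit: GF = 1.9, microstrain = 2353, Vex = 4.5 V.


Quarter bridge output: Vout = (GF * epsilon * Vex) / 4.
Vout = (1.9 * 2353e-6 * 4.5) / 4
Vout = 0.02011815 / 4 V
Vout = 0.00502954 V = 5.0295 mV

5.0295 mV


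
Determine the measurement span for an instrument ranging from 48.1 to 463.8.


Span = upper range - lower range.
Span = 463.8 - (48.1)
Span = 415.7

415.7


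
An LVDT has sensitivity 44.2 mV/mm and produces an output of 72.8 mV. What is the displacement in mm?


Displacement = Vout / sensitivity.
d = 72.8 / 44.2
d = 1.647 mm

1.647 mm


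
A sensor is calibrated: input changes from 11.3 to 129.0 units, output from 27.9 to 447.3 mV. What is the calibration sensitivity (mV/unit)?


Sensitivity = (y2 - y1) / (x2 - x1).
S = (447.3 - 27.9) / (129.0 - 11.3)
S = 419.4 / 117.7
S = 3.5633 mV/unit

3.5633 mV/unit


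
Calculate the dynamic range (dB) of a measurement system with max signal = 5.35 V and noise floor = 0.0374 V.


Dynamic range = 20 * log10(Vmax / Vnoise).
DR = 20 * log10(5.35 / 0.0374)
DR = 20 * log10(143.05)
DR = 43.11 dB

43.11 dB


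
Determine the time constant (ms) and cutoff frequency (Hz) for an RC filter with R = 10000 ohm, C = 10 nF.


Time constant: tau = R * C.
tau = 10000 * 1.00e-08 = 0.0001 s
tau = 0.1 ms
Cutoff frequency: fc = 1 / (2*pi*R*C).
fc = 1 / (2*pi*0.0001) = 1591.55 Hz

tau = 0.1 ms, fc = 1591.55 Hz


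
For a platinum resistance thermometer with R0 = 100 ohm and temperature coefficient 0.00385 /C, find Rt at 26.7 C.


The RTD equation: Rt = R0 * (1 + alpha * T).
Rt = 100 * (1 + 0.00385 * 26.7)
Rt = 100 * (1 + 0.102795)
Rt = 100 * 1.102795
Rt = 110.279 ohm

110.279 ohm


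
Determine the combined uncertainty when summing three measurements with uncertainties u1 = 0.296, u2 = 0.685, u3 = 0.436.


For a sum of independent quantities, uc = sqrt(u1^2 + u2^2 + u3^2).
uc = sqrt(0.296^2 + 0.685^2 + 0.436^2)
uc = sqrt(0.087616 + 0.469225 + 0.190096)
uc = 0.8643

0.8643


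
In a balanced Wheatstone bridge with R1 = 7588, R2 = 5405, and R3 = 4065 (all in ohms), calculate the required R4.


At balance: R1*R4 = R2*R3, so R4 = R2*R3/R1.
R4 = 5405 * 4065 / 7588
R4 = 21971325 / 7588
R4 = 2895.54 ohm

2895.54 ohm


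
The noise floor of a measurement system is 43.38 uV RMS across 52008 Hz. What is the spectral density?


Noise spectral density = Vrms / sqrt(BW).
NSD = 43.38 / sqrt(52008)
NSD = 43.38 / 228.0526
NSD = 0.1902 uV/sqrt(Hz)

0.1902 uV/sqrt(Hz)


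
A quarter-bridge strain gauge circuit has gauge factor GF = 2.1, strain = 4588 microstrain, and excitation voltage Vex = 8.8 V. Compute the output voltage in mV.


Quarter bridge output: Vout = (GF * epsilon * Vex) / 4.
Vout = (2.1 * 4588e-6 * 8.8) / 4
Vout = 0.08478624 / 4 V
Vout = 0.02119656 V = 21.1966 mV

21.1966 mV


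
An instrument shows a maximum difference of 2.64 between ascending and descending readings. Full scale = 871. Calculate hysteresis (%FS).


Hysteresis = (max difference / full scale) * 100%.
H = (2.64 / 871) * 100
H = 0.303 %FS

0.303 %FS


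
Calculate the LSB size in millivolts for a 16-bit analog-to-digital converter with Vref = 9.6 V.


The resolution (LSB) of an ADC is Vref / 2^n.
LSB = 9.6 / 2^16
LSB = 9.6 / 65536
LSB = 0.00014648 V = 0.14648438 mV

0.14648438 mV


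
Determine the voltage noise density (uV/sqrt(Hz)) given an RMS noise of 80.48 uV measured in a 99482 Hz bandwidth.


Noise spectral density = Vrms / sqrt(BW).
NSD = 80.48 / sqrt(99482)
NSD = 80.48 / 315.4077
NSD = 0.2552 uV/sqrt(Hz)

0.2552 uV/sqrt(Hz)


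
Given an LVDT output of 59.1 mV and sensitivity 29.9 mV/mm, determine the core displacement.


Displacement = Vout / sensitivity.
d = 59.1 / 29.9
d = 1.977 mm

1.977 mm


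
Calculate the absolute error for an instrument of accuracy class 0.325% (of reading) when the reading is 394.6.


Absolute error = (accuracy% / 100) * reading.
Error = (0.325 / 100) * 394.6
Error = 0.00325 * 394.6
Error = 1.2825

1.2825


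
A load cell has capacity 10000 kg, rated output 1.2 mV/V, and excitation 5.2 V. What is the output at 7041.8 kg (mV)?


Vout = rated_output * Vex * (load / capacity).
Vout = 1.2 * 5.2 * (7041.8 / 10000)
Vout = 1.2 * 5.2 * 0.70418
Vout = 4.394 mV

4.394 mV


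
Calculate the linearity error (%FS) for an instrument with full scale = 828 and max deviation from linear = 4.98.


Linearity error = (max deviation / full scale) * 100%.
Linearity = (4.98 / 828) * 100
Linearity = 0.601 %FS

0.601 %FS


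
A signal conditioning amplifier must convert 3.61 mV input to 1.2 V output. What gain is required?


Gain = Vout / Vin (converting to same units).
G = 1.2 V / 3.61 mV
G = 1200.0 mV / 3.61 mV
G = 332.41

332.41


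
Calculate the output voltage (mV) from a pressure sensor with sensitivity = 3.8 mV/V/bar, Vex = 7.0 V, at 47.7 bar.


Output = sensitivity * Vex * P.
Vout = 3.8 * 7.0 * 47.7
Vout = 26.6 * 47.7
Vout = 1268.82 mV

1268.82 mV


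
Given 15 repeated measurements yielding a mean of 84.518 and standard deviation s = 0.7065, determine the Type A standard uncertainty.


The standard uncertainty for Type A evaluation is u = s / sqrt(n).
u = 0.7065 / sqrt(15)
u = 0.7065 / 3.873
u = 0.1824

0.1824


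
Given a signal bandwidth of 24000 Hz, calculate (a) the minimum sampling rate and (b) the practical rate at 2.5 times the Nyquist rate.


By Nyquist theorem, fs_min = 2 * fmax.
fs_min = 2 * 24000 = 48000 Hz
Practical rate = 2.5 * fs_min = 2.5 * 48000 = 120000 Hz

fs_min = 48000 Hz, fs_practical = 120000 Hz


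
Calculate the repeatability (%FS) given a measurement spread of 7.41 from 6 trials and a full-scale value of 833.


Repeatability = (spread / full scale) * 100%.
R = (7.41 / 833) * 100
R = 0.89 %FS

0.89 %FS


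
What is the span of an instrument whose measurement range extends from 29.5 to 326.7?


Span = upper range - lower range.
Span = 326.7 - (29.5)
Span = 297.2

297.2


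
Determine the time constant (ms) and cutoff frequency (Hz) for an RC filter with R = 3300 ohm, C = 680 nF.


Time constant: tau = R * C.
tau = 3300 * 6.80e-07 = 0.002244 s
tau = 2.244 ms
Cutoff frequency: fc = 1 / (2*pi*R*C).
fc = 1 / (2*pi*0.002244) = 70.92 Hz

tau = 2.244 ms, fc = 70.92 Hz


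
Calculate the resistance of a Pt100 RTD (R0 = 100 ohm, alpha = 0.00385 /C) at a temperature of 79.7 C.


The RTD equation: Rt = R0 * (1 + alpha * T).
Rt = 100 * (1 + 0.00385 * 79.7)
Rt = 100 * (1 + 0.306845)
Rt = 100 * 1.306845
Rt = 130.685 ohm

130.685 ohm


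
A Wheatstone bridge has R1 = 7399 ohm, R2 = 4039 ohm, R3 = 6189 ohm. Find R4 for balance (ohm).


At balance: R1*R4 = R2*R3, so R4 = R2*R3/R1.
R4 = 4039 * 6189 / 7399
R4 = 24997371 / 7399
R4 = 3378.48 ohm

3378.48 ohm


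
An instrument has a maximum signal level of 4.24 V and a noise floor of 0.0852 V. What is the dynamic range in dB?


Dynamic range = 20 * log10(Vmax / Vnoise).
DR = 20 * log10(4.24 / 0.0852)
DR = 20 * log10(49.77)
DR = 33.94 dB

33.94 dB


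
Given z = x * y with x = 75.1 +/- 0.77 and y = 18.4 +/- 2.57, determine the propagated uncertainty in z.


For a product z = x*y, the relative uncertainty is:
uz/z = sqrt((ux/x)^2 + (uy/y)^2)
Relative uncertainties: ux/x = 0.77/75.1 = 0.010253
uy/y = 2.57/18.4 = 0.139674
z = 75.1 * 18.4 = 1381.8
uz = 1381.8 * sqrt(0.010253^2 + 0.139674^2) = 193.526

193.526


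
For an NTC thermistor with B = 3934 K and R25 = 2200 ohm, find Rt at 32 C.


NTC thermistor equation: Rt = R25 * exp(B * (1/T - 1/T25)).
T in Kelvin: 305.15 K, T25 = 298.15 K
1/T - 1/T25 = 1/305.15 - 1/298.15 = -7.694e-05
B * (1/T - 1/T25) = 3934 * -7.694e-05 = -0.3027
Rt = 2200 * exp(-0.3027) = 1625.4 ohm

1625.4 ohm


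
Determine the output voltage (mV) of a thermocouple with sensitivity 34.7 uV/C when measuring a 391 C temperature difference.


The thermocouple output V = sensitivity * dT.
V = 34.7 uV/C * 391 C
V = 13567.7 uV
V = 13.568 mV

13.568 mV


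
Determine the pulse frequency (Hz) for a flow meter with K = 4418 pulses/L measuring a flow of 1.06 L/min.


Frequency = K * Q / 60 (converting L/min to L/s).
f = 4418 * 1.06 / 60
f = 4683.08 / 60
f = 78.05 Hz

78.05 Hz


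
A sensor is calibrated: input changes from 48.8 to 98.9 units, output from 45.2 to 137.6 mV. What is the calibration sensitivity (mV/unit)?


Sensitivity = (y2 - y1) / (x2 - x1).
S = (137.6 - 45.2) / (98.9 - 48.8)
S = 92.4 / 50.1
S = 1.8443 mV/unit

1.8443 mV/unit


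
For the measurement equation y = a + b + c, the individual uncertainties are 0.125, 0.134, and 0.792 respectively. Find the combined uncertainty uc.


For a sum of independent quantities, uc = sqrt(u1^2 + u2^2 + u3^2).
uc = sqrt(0.125^2 + 0.134^2 + 0.792^2)
uc = sqrt(0.015625 + 0.017956 + 0.627264)
uc = 0.8129

0.8129


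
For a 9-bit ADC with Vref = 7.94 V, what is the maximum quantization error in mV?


The maximum quantization error is +/- LSB/2.
LSB = Vref / 2^n = 7.94 / 512 = 0.01550781 V
Max error = LSB / 2 = 0.01550781 / 2 = 0.00775391 V
Max error = 7.7539 mV

7.7539 mV


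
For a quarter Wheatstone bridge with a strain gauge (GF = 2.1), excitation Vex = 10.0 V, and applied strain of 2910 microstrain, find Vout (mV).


Quarter bridge output: Vout = (GF * epsilon * Vex) / 4.
Vout = (2.1 * 2910e-6 * 10.0) / 4
Vout = 0.06111 / 4 V
Vout = 0.0152775 V = 15.2775 mV

15.2775 mV


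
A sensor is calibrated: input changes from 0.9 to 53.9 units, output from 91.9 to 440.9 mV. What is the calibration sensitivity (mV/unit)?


Sensitivity = (y2 - y1) / (x2 - x1).
S = (440.9 - 91.9) / (53.9 - 0.9)
S = 349.0 / 53.0
S = 6.5849 mV/unit

6.5849 mV/unit


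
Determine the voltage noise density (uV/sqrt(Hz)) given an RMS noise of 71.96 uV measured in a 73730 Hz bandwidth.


Noise spectral density = Vrms / sqrt(BW).
NSD = 71.96 / sqrt(73730)
NSD = 71.96 / 271.5327
NSD = 0.265 uV/sqrt(Hz)

0.265 uV/sqrt(Hz)


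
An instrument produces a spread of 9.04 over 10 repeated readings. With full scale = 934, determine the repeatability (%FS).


Repeatability = (spread / full scale) * 100%.
R = (9.04 / 934) * 100
R = 0.968 %FS

0.968 %FS


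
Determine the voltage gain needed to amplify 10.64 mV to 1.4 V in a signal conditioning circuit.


Gain = Vout / Vin (converting to same units).
G = 1.4 V / 10.64 mV
G = 1400.0 mV / 10.64 mV
G = 131.58

131.58


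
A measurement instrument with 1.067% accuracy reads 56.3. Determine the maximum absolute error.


Absolute error = (accuracy% / 100) * reading.
Error = (1.067 / 100) * 56.3
Error = 0.01067 * 56.3
Error = 0.6007

0.6007


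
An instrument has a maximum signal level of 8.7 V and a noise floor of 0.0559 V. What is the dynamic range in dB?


Dynamic range = 20 * log10(Vmax / Vnoise).
DR = 20 * log10(8.7 / 0.0559)
DR = 20 * log10(155.64)
DR = 43.84 dB

43.84 dB


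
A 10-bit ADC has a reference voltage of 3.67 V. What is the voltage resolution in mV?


The resolution (LSB) of an ADC is Vref / 2^n.
LSB = 3.67 / 2^10
LSB = 3.67 / 1024
LSB = 0.00358398 V = 3.58398438 mV

3.58398438 mV


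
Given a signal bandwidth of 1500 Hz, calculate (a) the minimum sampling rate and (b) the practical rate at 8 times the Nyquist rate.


By Nyquist theorem, fs_min = 2 * fmax.
fs_min = 2 * 1500 = 3000 Hz
Practical rate = 8 * fs_min = 8 * 3000 = 24000 Hz

fs_min = 3000 Hz, fs_practical = 24000 Hz


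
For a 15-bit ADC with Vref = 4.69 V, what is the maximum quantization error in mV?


The maximum quantization error is +/- LSB/2.
LSB = Vref / 2^n = 4.69 / 32768 = 0.00014313 V
Max error = LSB / 2 = 0.00014313 / 2 = 7.156e-05 V
Max error = 0.0716 mV

0.0716 mV


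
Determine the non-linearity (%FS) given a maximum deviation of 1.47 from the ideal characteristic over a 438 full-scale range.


Linearity error = (max deviation / full scale) * 100%.
Linearity = (1.47 / 438) * 100
Linearity = 0.336 %FS

0.336 %FS


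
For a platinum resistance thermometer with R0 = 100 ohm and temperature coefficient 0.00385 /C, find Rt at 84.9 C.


The RTD equation: Rt = R0 * (1 + alpha * T).
Rt = 100 * (1 + 0.00385 * 84.9)
Rt = 100 * (1 + 0.326865)
Rt = 100 * 1.326865
Rt = 132.686 ohm

132.686 ohm


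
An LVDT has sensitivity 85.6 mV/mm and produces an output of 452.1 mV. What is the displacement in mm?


Displacement = Vout / sensitivity.
d = 452.1 / 85.6
d = 5.282 mm

5.282 mm


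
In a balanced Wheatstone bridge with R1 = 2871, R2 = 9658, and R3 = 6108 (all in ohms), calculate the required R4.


At balance: R1*R4 = R2*R3, so R4 = R2*R3/R1.
R4 = 9658 * 6108 / 2871
R4 = 58991064 / 2871
R4 = 20547.22 ohm

20547.22 ohm


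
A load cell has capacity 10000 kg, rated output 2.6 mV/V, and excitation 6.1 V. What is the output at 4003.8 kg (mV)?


Vout = rated_output * Vex * (load / capacity).
Vout = 2.6 * 6.1 * (4003.8 / 10000)
Vout = 2.6 * 6.1 * 0.40038
Vout = 6.35 mV

6.35 mV


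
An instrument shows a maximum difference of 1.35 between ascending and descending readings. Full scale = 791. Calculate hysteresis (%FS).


Hysteresis = (max difference / full scale) * 100%.
H = (1.35 / 791) * 100
H = 0.171 %FS

0.171 %FS


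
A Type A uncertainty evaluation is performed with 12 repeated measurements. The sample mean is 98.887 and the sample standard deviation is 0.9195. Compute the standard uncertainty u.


The standard uncertainty for Type A evaluation is u = s / sqrt(n).
u = 0.9195 / sqrt(12)
u = 0.9195 / 3.4641
u = 0.2654

0.2654


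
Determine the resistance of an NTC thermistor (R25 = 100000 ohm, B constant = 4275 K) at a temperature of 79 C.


NTC thermistor equation: Rt = R25 * exp(B * (1/T - 1/T25)).
T in Kelvin: 352.15 K, T25 = 298.15 K
1/T - 1/T25 = 1/352.15 - 1/298.15 = -0.00051432
B * (1/T - 1/T25) = 4275 * -0.00051432 = -2.1987
Rt = 100000 * exp(-2.1987) = 11094.7 ohm

11094.7 ohm


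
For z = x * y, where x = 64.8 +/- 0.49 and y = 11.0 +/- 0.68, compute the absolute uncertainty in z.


For a product z = x*y, the relative uncertainty is:
uz/z = sqrt((ux/x)^2 + (uy/y)^2)
Relative uncertainties: ux/x = 0.49/64.8 = 0.007562
uy/y = 0.68/11.0 = 0.061818
z = 64.8 * 11.0 = 712.8
uz = 712.8 * sqrt(0.007562^2 + 0.061818^2) = 44.392

44.392


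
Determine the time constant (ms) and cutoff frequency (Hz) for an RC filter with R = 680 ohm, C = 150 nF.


Time constant: tau = R * C.
tau = 680 * 1.50e-07 = 0.000102 s
tau = 0.102 ms
Cutoff frequency: fc = 1 / (2*pi*R*C).
fc = 1 / (2*pi*0.000102) = 1560.34 Hz

tau = 0.102 ms, fc = 1560.34 Hz


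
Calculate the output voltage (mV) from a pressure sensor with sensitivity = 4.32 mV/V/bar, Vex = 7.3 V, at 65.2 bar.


Output = sensitivity * Vex * P.
Vout = 4.32 * 7.3 * 65.2
Vout = 31.536 * 65.2
Vout = 2056.15 mV

2056.15 mV


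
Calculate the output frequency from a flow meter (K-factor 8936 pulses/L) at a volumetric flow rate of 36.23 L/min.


Frequency = K * Q / 60 (converting L/min to L/s).
f = 8936 * 36.23 / 60
f = 323751.28 / 60
f = 5395.85 Hz

5395.85 Hz


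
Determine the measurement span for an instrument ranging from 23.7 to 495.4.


Span = upper range - lower range.
Span = 495.4 - (23.7)
Span = 471.7

471.7


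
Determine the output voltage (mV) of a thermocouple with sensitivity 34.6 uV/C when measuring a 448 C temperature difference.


The thermocouple output V = sensitivity * dT.
V = 34.6 uV/C * 448 C
V = 15500.8 uV
V = 15.501 mV

15.501 mV


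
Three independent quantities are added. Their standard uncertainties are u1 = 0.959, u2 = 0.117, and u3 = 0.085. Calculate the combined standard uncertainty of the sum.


For a sum of independent quantities, uc = sqrt(u1^2 + u2^2 + u3^2).
uc = sqrt(0.959^2 + 0.117^2 + 0.085^2)
uc = sqrt(0.919681 + 0.013689 + 0.007225)
uc = 0.9698

0.9698


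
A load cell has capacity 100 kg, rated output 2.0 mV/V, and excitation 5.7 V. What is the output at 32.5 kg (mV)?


Vout = rated_output * Vex * (load / capacity).
Vout = 2.0 * 5.7 * (32.5 / 100)
Vout = 2.0 * 5.7 * 0.325
Vout = 3.705 mV

3.705 mV


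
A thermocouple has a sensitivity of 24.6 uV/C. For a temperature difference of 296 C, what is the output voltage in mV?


The thermocouple output V = sensitivity * dT.
V = 24.6 uV/C * 296 C
V = 7281.6 uV
V = 7.282 mV

7.282 mV


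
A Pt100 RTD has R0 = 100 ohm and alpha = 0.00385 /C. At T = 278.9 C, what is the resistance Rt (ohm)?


The RTD equation: Rt = R0 * (1 + alpha * T).
Rt = 100 * (1 + 0.00385 * 278.9)
Rt = 100 * (1 + 1.073765)
Rt = 100 * 2.073765
Rt = 207.376 ohm

207.376 ohm


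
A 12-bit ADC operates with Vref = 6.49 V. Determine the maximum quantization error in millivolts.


The maximum quantization error is +/- LSB/2.
LSB = Vref / 2^n = 6.49 / 4096 = 0.00158447 V
Max error = LSB / 2 = 0.00158447 / 2 = 0.00079224 V
Max error = 0.7922 mV

0.7922 mV


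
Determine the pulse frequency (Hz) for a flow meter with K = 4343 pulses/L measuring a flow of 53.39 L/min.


Frequency = K * Q / 60 (converting L/min to L/s).
f = 4343 * 53.39 / 60
f = 231872.77 / 60
f = 3864.55 Hz

3864.55 Hz


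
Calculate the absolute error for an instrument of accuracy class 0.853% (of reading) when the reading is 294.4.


Absolute error = (accuracy% / 100) * reading.
Error = (0.853 / 100) * 294.4
Error = 0.00853 * 294.4
Error = 2.5112

2.5112


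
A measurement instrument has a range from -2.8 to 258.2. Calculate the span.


Span = upper range - lower range.
Span = 258.2 - (-2.8)
Span = 261.0

261.0


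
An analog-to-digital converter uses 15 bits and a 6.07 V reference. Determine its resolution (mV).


The resolution (LSB) of an ADC is Vref / 2^n.
LSB = 6.07 / 2^15
LSB = 6.07 / 32768
LSB = 0.00018524 V = 0.1852417 mV

0.1852417 mV


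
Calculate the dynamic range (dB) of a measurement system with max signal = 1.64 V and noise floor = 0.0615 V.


Dynamic range = 20 * log10(Vmax / Vnoise).
DR = 20 * log10(1.64 / 0.0615)
DR = 20 * log10(26.67)
DR = 28.52 dB

28.52 dB


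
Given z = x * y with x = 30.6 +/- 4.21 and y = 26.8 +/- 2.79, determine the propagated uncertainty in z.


For a product z = x*y, the relative uncertainty is:
uz/z = sqrt((ux/x)^2 + (uy/y)^2)
Relative uncertainties: ux/x = 4.21/30.6 = 0.137582
uy/y = 2.79/26.8 = 0.104104
z = 30.6 * 26.8 = 820.1
uz = 820.1 * sqrt(0.137582^2 + 0.104104^2) = 141.488

141.488


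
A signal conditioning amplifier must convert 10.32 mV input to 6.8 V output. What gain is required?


Gain = Vout / Vin (converting to same units).
G = 6.8 V / 10.32 mV
G = 6800.0 mV / 10.32 mV
G = 658.91

658.91


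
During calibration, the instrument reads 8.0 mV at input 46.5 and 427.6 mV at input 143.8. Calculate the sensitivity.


Sensitivity = (y2 - y1) / (x2 - x1).
S = (427.6 - 8.0) / (143.8 - 46.5)
S = 419.6 / 97.3
S = 4.3124 mV/unit

4.3124 mV/unit


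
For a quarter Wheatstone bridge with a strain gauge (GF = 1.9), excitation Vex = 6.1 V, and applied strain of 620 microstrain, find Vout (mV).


Quarter bridge output: Vout = (GF * epsilon * Vex) / 4.
Vout = (1.9 * 620e-6 * 6.1) / 4
Vout = 0.0071858 / 4 V
Vout = 0.00179645 V = 1.7965 mV

1.7965 mV


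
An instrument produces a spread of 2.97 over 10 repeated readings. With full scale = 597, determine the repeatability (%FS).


Repeatability = (spread / full scale) * 100%.
R = (2.97 / 597) * 100
R = 0.497 %FS

0.497 %FS


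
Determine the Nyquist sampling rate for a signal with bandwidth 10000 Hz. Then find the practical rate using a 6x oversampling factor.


By Nyquist theorem, fs_min = 2 * fmax.
fs_min = 2 * 10000 = 20000 Hz
Practical rate = 6 * fs_min = 6 * 20000 = 120000 Hz

fs_min = 20000 Hz, fs_practical = 120000 Hz


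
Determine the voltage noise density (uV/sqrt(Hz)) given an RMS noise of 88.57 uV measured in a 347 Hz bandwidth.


Noise spectral density = Vrms / sqrt(BW).
NSD = 88.57 / sqrt(347)
NSD = 88.57 / 18.6279
NSD = 4.7547 uV/sqrt(Hz)

4.7547 uV/sqrt(Hz)


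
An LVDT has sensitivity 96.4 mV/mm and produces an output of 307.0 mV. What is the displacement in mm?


Displacement = Vout / sensitivity.
d = 307.0 / 96.4
d = 3.185 mm

3.185 mm


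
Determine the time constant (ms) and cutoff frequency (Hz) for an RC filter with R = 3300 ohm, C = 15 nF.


Time constant: tau = R * C.
tau = 3300 * 1.50e-08 = 4.95e-05 s
tau = 0.0495 ms
Cutoff frequency: fc = 1 / (2*pi*R*C).
fc = 1 / (2*pi*4.95e-05) = 3215.25 Hz

tau = 0.0495 ms, fc = 3215.25 Hz


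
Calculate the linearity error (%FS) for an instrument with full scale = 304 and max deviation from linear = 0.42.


Linearity error = (max deviation / full scale) * 100%.
Linearity = (0.42 / 304) * 100
Linearity = 0.138 %FS

0.138 %FS


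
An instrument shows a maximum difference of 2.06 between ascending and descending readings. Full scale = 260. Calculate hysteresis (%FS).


Hysteresis = (max difference / full scale) * 100%.
H = (2.06 / 260) * 100
H = 0.792 %FS

0.792 %FS


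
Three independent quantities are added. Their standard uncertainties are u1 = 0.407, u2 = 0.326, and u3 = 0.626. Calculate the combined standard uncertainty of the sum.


For a sum of independent quantities, uc = sqrt(u1^2 + u2^2 + u3^2).
uc = sqrt(0.407^2 + 0.326^2 + 0.626^2)
uc = sqrt(0.165649 + 0.106276 + 0.391876)
uc = 0.8147

0.8147


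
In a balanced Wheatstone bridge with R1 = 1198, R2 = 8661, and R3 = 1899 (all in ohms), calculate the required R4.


At balance: R1*R4 = R2*R3, so R4 = R2*R3/R1.
R4 = 8661 * 1899 / 1198
R4 = 16447239 / 1198
R4 = 13728.91 ohm

13728.91 ohm


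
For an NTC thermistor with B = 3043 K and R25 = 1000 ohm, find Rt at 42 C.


NTC thermistor equation: Rt = R25 * exp(B * (1/T - 1/T25)).
T in Kelvin: 315.15 K, T25 = 298.15 K
1/T - 1/T25 = 1/315.15 - 1/298.15 = -0.00018092
B * (1/T - 1/T25) = 3043 * -0.00018092 = -0.5506
Rt = 1000 * exp(-0.5506) = 576.6 ohm

576.6 ohm


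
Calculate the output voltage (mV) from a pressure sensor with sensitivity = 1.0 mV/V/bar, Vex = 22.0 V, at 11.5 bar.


Output = sensitivity * Vex * P.
Vout = 1.0 * 22.0 * 11.5
Vout = 22.0 * 11.5
Vout = 253.0 mV

253.0 mV


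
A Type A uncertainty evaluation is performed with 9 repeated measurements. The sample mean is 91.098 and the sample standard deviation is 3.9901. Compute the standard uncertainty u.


The standard uncertainty for Type A evaluation is u = s / sqrt(n).
u = 3.9901 / sqrt(9)
u = 3.9901 / 3.0
u = 1.33

1.33


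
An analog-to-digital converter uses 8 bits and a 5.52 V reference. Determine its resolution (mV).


The resolution (LSB) of an ADC is Vref / 2^n.
LSB = 5.52 / 2^8
LSB = 5.52 / 256
LSB = 0.0215625 V = 21.5625 mV

21.5625 mV
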